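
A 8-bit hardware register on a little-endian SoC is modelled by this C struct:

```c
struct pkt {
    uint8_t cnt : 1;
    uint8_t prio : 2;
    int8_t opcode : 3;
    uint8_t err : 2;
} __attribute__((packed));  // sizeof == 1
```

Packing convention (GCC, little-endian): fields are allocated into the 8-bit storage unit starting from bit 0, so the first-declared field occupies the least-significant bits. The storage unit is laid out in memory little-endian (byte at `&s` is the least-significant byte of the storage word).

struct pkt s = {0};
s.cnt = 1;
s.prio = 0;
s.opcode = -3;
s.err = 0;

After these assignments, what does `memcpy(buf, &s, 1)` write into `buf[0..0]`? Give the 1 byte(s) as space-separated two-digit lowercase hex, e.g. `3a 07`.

29

cnt:1 = 1 → 0x1 << 0 → word 0x01
prio:2 = 0 → 0x0 << 1 → word 0x01
opcode:3 = -3 → 0x5 << 3 → word 0x29
err:2 = 0 → 0x0 << 6 → word 0x29
word = 0x29 → little-endian bytes:
  [0]=0x29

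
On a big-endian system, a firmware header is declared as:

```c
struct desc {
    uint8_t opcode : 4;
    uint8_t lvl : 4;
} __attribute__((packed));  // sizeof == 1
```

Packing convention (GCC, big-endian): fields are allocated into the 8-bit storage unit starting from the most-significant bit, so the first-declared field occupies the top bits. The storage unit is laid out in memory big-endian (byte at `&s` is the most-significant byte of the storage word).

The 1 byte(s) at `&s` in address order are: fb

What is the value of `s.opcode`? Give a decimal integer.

15

[0]=0xfb (big-endian) → word 0xfb
opcode:4 @ bit 4 → (0xfb>>4)&0xf = 0xf  ←
lvl:4 @ bit 0 → (0xfb>>0)&0xf = 0xb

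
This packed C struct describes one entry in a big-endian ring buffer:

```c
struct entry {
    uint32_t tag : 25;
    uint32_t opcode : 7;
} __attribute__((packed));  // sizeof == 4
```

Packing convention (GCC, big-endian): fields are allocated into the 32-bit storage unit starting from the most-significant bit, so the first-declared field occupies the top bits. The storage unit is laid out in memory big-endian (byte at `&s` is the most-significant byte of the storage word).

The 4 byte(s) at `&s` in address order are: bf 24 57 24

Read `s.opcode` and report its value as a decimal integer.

36

[0]=0xbf [1]=0x24 [2]=0x57 [3]=0x24 (big-endian) → word 0xbf245724
tag:25 @ bit 7 → (0xbf245724>>7)&0x1ffffff = 0x17e48ae
opcode:7 @ bit 0 → (0xbf245724>>0)&0x7f = 0x24  ←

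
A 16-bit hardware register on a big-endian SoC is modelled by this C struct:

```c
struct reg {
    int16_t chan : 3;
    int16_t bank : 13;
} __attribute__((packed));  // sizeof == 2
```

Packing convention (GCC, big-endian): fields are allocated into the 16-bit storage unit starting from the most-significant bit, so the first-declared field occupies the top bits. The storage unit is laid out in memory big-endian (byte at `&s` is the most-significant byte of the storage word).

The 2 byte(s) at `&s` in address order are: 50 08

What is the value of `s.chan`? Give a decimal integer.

2

[0]=0x50 [1]=0x08 (big-endian) → word 0x5008
chan [13+:3] = (word>>13) & 0x7 = 2  ←
bank [0+:13] = (word>>0) & 0x1fff = 4104
chan signed 3b, MSB=0: value = 2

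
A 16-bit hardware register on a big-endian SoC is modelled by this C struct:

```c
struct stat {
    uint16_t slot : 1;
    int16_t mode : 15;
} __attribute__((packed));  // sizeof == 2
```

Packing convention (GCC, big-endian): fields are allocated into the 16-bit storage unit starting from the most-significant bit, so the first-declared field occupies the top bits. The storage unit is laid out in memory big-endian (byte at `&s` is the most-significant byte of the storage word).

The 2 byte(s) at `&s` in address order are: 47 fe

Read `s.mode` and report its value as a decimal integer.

[0]=0x47 [1]=0xfe (big-endian) → word 0x47fe
slot [15+:1] = (word>>15) & 0x1 = 0
mode [0+:15] = (word>>0) & 0x7fff = 18430  ←
mode signed 15b, MSB=1: 18430 - 32768 = -14338

-14338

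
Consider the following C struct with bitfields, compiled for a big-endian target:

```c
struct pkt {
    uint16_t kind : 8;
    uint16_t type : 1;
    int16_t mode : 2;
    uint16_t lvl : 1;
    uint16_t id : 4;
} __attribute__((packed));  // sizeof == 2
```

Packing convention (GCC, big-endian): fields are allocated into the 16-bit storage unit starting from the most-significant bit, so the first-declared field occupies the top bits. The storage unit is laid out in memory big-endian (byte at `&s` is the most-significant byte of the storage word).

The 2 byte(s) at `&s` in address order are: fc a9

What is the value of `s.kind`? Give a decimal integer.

252

[0]=0xfc [1]=0xa9 (big-endian) → word 0xfca9
kind [8+:8] = (word>>8) & 0xff = 252  ←
type [7+:1] = (word>>7) & 0x1 = 1
mode [5+:2] = (word>>5) & 0x3 = 1
lvl [4+:1] = (word>>4) & 0x1 = 0
id [0+:4] = (word>>0) & 0xf = 9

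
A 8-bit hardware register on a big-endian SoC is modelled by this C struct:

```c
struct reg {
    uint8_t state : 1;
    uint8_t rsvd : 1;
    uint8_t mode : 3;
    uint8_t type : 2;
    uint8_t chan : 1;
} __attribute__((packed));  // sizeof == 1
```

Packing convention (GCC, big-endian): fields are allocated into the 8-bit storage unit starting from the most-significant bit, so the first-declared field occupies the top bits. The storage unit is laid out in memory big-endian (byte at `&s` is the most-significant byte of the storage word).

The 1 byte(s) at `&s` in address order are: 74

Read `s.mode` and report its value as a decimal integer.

6

[0]=0x74 (big-endian) → word 0x74
state:1 @ bit 7 → (0x74>>7)&0x1 = 0x0
rsvd:1 @ bit 6 → (0x74>>6)&0x1 = 0x1
mode:3 @ bit 3 → (0x74>>3)&0x7 = 0x6  ←
type:2 @ bit 1 → (0x74>>1)&0x3 = 0x2
chan:1 @ bit 0 → (0x74>>0)&0x1 = 0x0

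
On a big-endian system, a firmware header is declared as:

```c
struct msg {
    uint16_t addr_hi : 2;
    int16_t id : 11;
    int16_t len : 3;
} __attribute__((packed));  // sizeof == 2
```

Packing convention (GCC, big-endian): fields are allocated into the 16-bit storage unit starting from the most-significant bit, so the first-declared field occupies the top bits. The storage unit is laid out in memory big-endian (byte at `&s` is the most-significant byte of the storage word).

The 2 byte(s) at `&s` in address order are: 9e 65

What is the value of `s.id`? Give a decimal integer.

972

[0]=0x9e [1]=0x65 (big-endian) → word 0x9e65
addr_hi:2 @ bit 14 → (0x9e65>>14)&0x3 = 0x2
id:11 @ bit 3 → (0x9e65>>3)&0x7ff = 0x3cc  ←
len:3 @ bit 0 → (0x9e65>>0)&0x7 = 0x5
id signed 11b, MSB=0: value = 972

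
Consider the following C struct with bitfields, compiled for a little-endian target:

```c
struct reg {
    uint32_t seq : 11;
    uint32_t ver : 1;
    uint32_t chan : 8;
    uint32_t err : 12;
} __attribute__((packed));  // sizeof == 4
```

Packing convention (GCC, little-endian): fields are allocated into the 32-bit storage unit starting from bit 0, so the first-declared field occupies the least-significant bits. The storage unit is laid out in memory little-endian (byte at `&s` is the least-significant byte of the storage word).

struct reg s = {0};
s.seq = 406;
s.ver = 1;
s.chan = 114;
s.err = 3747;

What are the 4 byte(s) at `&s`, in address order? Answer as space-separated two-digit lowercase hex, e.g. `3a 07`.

seq (11b) val=406 bits=0x196 at bit 0: 0x00000196
ver (1b) val=1 bits=0x1 at bit 11: 0x00000996
chan (8b) val=114 bits=0x72 at bit 12: 0x00072996
err (12b) val=3747 bits=0xea3 at bit 20: 0xea372996
word = 0xea372996 → little-endian bytes:
  [0]=0x96  [1]=0x29  [2]=0x37  [3]=0xea

96 29 37 ea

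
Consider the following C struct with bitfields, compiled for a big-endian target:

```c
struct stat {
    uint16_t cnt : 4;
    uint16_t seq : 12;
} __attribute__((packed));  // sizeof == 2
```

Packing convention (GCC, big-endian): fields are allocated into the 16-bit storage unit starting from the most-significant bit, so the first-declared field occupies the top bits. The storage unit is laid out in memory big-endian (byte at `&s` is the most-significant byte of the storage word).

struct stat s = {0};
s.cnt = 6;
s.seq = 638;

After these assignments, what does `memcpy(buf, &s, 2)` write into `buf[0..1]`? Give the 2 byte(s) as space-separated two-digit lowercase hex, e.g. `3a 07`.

62 7e

[12+:4] cnt=6 & 0xf = 0x6; word=0x6000
[0+:12] seq=638 & 0xfff = 0x27e; word=0x627e
word = 0x627e → big-endian bytes:
  [0]=0x62  [1]=0x7e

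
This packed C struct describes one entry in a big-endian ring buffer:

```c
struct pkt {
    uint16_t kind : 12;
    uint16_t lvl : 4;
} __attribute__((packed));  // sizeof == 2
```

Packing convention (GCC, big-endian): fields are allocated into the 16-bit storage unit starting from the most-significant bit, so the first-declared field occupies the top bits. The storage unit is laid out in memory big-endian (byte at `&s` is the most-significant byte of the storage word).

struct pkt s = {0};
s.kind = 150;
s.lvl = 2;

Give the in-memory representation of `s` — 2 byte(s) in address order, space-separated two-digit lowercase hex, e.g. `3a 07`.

[4+:12] kind=150 & 0xfff = 0x96; word=0x0960
[0+:4] lvl=2 & 0xf = 0x2; word=0x0962
word = 0x0962 → big-endian bytes:
  [0]=0x09  [1]=0x62

09 62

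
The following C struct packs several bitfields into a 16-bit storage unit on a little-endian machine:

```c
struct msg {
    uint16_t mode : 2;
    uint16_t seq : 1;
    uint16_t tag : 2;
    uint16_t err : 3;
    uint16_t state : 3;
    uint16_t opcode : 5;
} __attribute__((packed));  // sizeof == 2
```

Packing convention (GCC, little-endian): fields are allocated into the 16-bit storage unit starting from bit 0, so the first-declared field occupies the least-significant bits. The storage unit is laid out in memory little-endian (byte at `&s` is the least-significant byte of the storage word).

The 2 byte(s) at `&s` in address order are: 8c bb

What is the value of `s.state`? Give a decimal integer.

[0]=0x8c [1]=0xbb (little-endian) → word 0xbb8c
mode [0+:2] = (word>>0) & 0x3 = 0
seq [2+:1] = (word>>2) & 0x1 = 1
tag [3+:2] = (word>>3) & 0x3 = 1
err [5+:3] = (word>>5) & 0x7 = 4
state [8+:3] = (word>>8) & 0x7 = 3  ←
opcode [11+:5] = (word>>11) & 0x1f = 23

3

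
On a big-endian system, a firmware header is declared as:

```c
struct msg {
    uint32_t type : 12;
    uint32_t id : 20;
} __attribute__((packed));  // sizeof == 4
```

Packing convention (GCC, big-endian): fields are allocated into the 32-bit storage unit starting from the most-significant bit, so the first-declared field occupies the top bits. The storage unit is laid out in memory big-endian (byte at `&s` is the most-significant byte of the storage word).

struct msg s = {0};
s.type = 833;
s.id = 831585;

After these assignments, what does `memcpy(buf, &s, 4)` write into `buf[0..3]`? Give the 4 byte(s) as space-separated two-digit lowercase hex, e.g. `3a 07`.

[20+:12] type=833 & 0xfff = 0x341; word=0x34100000
[0+:20] id=831585 & 0xfffff = 0xcb061; word=0x341cb061
word = 0x341cb061 → big-endian bytes:
  [0]=0x34  [1]=0x1c  [2]=0xb0  [3]=0x61

34 1c b0 61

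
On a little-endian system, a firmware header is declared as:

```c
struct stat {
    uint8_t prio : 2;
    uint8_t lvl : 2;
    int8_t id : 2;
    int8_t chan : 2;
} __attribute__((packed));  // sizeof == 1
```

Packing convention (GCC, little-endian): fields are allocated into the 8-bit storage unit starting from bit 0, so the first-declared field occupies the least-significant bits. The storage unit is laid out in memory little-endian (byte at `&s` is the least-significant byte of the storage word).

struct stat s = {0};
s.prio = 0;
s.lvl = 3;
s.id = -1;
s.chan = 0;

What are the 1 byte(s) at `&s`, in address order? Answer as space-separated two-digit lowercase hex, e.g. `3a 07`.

3c

prio:2 = 0 → 0x0 << 0 → word 0x00
lvl:2 = 3 → 0x3 << 2 → word 0x0c
id:2 = -1 → 0x3 << 4 → word 0x3c
chan:2 = 0 → 0x0 << 6 → word 0x3c
word = 0x3c → little-endian bytes:
  [0]=0x3c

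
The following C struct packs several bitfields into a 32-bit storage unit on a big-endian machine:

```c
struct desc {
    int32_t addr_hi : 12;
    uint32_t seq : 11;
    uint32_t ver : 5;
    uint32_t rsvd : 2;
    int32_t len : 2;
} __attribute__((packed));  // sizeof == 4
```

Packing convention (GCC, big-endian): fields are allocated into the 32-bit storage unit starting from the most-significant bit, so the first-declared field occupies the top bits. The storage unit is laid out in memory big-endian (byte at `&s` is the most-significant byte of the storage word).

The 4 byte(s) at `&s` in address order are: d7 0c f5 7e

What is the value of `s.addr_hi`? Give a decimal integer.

[0]=0xd7 [1]=0x0c [2]=0xf5 [3]=0x7e (big-endian) → word 0xd70cf57e
addr_hi:12 @ bit 20 → (0xd70cf57e>>20)&0xfff = 0xd70  ←
seq:11 @ bit 9 → (0xd70cf57e>>9)&0x7ff = 0x67a
ver:5 @ bit 4 → (0xd70cf57e>>4)&0x1f = 0x17
rsvd:2 @ bit 2 → (0xd70cf57e>>2)&0x3 = 0x3
len:2 @ bit 0 → (0xd70cf57e>>0)&0x3 = 0x2
addr_hi signed 12b, MSB=1: 3440 - 4096 = -656

-656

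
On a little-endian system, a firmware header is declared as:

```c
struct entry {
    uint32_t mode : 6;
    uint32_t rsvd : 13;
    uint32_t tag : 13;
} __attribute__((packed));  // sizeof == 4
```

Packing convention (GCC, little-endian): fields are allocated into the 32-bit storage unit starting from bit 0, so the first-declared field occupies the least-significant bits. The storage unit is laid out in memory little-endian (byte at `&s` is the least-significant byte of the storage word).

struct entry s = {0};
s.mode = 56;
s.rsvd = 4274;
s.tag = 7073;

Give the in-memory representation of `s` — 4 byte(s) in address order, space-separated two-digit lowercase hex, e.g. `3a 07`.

[0+:6] mode=56 & 0x3f = 0x38; word=0x00000038
[6+:13] rsvd=4274 & 0x1fff = 0x10b2; word=0x00042cb8
[19+:13] tag=7073 & 0x1fff = 0x1ba1; word=0xdd0c2cb8
word = 0xdd0c2cb8 → little-endian bytes:
  [0]=0xb8  [1]=0x2c  [2]=0x0c  [3]=0xdd

b8 2c 0c dd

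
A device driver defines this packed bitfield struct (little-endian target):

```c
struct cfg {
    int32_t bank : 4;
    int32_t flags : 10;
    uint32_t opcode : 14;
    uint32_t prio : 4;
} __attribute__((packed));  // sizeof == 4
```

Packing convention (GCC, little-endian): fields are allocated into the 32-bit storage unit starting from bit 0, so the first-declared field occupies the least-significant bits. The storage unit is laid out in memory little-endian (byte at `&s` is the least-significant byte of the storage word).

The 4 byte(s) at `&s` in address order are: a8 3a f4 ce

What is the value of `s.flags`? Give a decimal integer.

[0]=0xa8 [1]=0x3a [2]=0xf4 [3]=0xce (little-endian) → word 0xcef43aa8
bank [0+:4] = (word>>0) & 0xf = 8
flags [4+:10] = (word>>4) & 0x3ff = 938  ←
opcode [14+:14] = (word>>14) & 0x3fff = 15312
prio [28+:4] = (word>>28) & 0xf = 12
flags signed 10b, MSB=1: 938 - 1024 = -86

-86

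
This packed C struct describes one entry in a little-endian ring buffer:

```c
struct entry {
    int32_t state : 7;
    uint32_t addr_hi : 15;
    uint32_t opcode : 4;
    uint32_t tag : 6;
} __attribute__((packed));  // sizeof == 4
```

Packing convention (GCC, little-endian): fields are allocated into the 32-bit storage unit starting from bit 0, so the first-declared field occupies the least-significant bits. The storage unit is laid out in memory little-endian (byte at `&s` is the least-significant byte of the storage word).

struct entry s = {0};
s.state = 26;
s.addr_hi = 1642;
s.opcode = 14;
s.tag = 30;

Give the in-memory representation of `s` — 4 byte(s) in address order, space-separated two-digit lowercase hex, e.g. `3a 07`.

1a 35 83 7b

state (7b) val=26 bits=0x1a at bit 0: 0x0000001a
addr_hi (15b) val=1642 bits=0x66a at bit 7: 0x0003351a
opcode (4b) val=14 bits=0xe at bit 22: 0x0383351a
tag (6b) val=30 bits=0x1e at bit 26: 0x7b83351a
word = 0x7b83351a → little-endian bytes:
  [0]=0x1a  [1]=0x35  [2]=0x83  [3]=0x7b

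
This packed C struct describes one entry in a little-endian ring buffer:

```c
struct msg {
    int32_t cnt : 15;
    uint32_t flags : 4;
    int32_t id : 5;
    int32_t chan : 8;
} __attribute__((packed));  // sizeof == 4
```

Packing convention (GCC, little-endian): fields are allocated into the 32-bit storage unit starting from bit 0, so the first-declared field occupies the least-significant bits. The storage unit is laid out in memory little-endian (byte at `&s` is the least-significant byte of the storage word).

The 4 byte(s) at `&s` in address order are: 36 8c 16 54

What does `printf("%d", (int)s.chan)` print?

84

[0]=0x36 [1]=0x8c [2]=0x16 [3]=0x54 (little-endian) → word 0x54168c36
cnt:15 @ bit 0 → (0x54168c36>>0)&0x7fff = 0xc36
flags:4 @ bit 15 → (0x54168c36>>15)&0xf = 0xd
id:5 @ bit 19 → (0x54168c36>>19)&0x1f = 0x2
chan:8 @ bit 24 → (0x54168c36>>24)&0xff = 0x54  ←
chan signed 8b, MSB=0: value = 84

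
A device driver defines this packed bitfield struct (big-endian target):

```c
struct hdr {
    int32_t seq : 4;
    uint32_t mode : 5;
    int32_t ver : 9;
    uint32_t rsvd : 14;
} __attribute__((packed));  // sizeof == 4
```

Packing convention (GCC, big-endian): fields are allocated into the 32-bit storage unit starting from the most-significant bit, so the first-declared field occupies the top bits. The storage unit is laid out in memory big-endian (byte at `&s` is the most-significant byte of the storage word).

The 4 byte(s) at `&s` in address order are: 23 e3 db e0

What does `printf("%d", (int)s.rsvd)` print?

[0]=0x23 [1]=0xe3 [2]=0xdb [3]=0xe0 (big-endian) → word 0x23e3dbe0
seq [28+:4] = (word>>28) & 0xf = 2
mode [23+:5] = (word>>23) & 0x1f = 7
ver [14+:9] = (word>>14) & 0x1ff = 399
rsvd [0+:14] = (word>>0) & 0x3fff = 7136  ←

7136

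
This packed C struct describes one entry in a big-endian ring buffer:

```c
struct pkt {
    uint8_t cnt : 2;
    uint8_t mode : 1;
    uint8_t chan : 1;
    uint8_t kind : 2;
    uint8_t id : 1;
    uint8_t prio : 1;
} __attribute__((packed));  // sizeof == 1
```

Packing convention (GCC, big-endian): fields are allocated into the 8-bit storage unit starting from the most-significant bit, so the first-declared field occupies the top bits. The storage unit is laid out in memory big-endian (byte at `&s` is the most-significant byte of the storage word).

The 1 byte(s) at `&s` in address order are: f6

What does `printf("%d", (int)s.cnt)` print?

3

[0]=0xf6 (big-endian) → word 0xf6
cnt [6+:2] = (word>>6) & 0x3 = 3  ←
mode [5+:1] = (word>>5) & 0x1 = 1
chan [4+:1] = (word>>4) & 0x1 = 1
kind [2+:2] = (word>>2) & 0x3 = 1
id [1+:1] = (word>>1) & 0x1 = 1
prio [0+:1] = (word>>0) & 0x1 = 0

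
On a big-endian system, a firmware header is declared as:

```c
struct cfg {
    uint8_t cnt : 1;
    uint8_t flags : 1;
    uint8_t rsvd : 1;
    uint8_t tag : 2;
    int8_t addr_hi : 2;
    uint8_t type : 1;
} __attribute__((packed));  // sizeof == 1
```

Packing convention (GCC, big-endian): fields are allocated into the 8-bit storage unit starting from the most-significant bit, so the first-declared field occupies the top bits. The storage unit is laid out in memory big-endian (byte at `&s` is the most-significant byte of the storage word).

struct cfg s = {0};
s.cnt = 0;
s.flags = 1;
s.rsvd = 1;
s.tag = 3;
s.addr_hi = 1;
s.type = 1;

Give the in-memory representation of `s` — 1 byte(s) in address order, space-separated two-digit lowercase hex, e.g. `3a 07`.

cnt:1 = 0 → 0x0 << 7 → word 0x00
flags:1 = 1 → 0x1 << 6 → word 0x40
rsvd:1 = 1 → 0x1 << 5 → word 0x60
tag:2 = 3 → 0x3 << 3 → word 0x78
addr_hi:2 = 1 → 0x1 << 1 → word 0x7a
type:1 = 1 → 0x1 << 0 → word 0x7b
word = 0x7b → big-endian bytes:
  [0]=0x7b

7b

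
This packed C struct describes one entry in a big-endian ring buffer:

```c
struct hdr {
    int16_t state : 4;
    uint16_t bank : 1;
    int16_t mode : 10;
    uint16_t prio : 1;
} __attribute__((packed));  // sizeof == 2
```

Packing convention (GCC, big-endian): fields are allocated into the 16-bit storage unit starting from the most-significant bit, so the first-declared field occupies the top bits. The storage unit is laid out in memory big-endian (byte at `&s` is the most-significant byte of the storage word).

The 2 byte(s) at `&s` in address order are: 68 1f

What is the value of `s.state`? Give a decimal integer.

[0]=0x68 [1]=0x1f (big-endian) → word 0x681f
state:4 @ bit 12 → (0x681f>>12)&0xf = 0x6  ←
bank:1 @ bit 11 → (0x681f>>11)&0x1 = 0x1
mode:10 @ bit 1 → (0x681f>>1)&0x3ff = 0xf
prio:1 @ bit 0 → (0x681f>>0)&0x1 = 0x1
state signed 4b, MSB=0: value = 6

6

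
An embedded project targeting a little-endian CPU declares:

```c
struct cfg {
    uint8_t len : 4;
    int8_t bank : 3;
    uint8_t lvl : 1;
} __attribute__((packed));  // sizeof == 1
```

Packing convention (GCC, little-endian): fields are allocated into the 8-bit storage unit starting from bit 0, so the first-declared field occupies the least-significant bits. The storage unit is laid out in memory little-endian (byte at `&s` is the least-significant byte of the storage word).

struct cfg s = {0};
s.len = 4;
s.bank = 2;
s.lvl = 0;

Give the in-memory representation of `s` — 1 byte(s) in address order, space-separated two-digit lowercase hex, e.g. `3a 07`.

24

len:4 = 4 → 0x4 << 0 → word 0x04
bank:3 = 2 → 0x2 << 4 → word 0x24
lvl:1 = 0 → 0x0 << 7 → word 0x24
word = 0x24 → little-endian bytes:
  [0]=0x24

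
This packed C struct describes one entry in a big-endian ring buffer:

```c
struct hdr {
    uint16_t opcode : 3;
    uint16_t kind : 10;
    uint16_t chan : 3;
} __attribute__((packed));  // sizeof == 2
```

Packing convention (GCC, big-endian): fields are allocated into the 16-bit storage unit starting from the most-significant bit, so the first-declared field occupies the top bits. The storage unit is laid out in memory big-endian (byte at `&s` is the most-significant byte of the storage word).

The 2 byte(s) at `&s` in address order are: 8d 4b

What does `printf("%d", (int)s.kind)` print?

[0]=0x8d [1]=0x4b (big-endian) → word 0x8d4b
opcode:3 @ bit 13 → (0x8d4b>>13)&0x7 = 0x4
kind:10 @ bit 3 → (0x8d4b>>3)&0x3ff = 0x1a9  ←
chan:3 @ bit 0 → (0x8d4b>>0)&0x7 = 0x3

425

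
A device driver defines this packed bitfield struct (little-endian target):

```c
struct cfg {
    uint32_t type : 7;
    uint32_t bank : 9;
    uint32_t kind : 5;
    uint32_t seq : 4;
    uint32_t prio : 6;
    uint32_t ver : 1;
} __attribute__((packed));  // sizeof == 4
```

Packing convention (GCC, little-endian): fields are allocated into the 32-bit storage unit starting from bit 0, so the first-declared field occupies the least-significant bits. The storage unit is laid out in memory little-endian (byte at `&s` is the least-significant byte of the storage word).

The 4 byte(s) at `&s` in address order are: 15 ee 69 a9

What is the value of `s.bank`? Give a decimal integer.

476

[0]=0x15 [1]=0xee [2]=0x69 [3]=0xa9 (little-endian) → word 0xa969ee15
type [0+:7] = (word>>0) & 0x7f = 21
bank [7+:9] = (word>>7) & 0x1ff = 476  ←
kind [16+:5] = (word>>16) & 0x1f = 9
seq [21+:4] = (word>>21) & 0xf = 11
prio [25+:6] = (word>>25) & 0x3f = 20
ver [31+:1] = (word>>31) & 0x1 = 1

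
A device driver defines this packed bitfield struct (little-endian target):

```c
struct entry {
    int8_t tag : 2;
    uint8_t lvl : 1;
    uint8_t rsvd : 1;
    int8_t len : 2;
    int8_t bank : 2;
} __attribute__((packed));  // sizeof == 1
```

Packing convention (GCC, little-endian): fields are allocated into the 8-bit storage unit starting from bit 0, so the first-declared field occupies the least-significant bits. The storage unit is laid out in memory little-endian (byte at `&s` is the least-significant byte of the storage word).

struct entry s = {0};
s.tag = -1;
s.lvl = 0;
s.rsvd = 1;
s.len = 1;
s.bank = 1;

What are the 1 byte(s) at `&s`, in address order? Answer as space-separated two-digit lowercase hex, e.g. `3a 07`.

5b

[0+:2] tag=-1 & 0x3 = 0x3; word=0x03
[2+:1] lvl=0 & 0x1 = 0x0; word=0x03
[3+:1] rsvd=1 & 0x1 = 0x1; word=0x0b
[4+:2] len=1 & 0x3 = 0x1; word=0x1b
[6+:2] bank=1 & 0x3 = 0x1; word=0x5b
word = 0x5b → little-endian bytes:
  [0]=0x5b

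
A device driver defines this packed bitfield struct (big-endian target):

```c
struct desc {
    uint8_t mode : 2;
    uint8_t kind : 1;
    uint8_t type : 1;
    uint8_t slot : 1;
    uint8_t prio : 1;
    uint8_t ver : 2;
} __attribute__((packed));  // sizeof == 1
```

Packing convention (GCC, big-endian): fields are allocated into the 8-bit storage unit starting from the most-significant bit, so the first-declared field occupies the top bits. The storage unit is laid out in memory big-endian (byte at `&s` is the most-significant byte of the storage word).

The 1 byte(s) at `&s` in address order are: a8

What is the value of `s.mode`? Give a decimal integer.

2

[0]=0xa8 (big-endian) → word 0xa8
mode [6+:2] = (word>>6) & 0x3 = 2  ←
kind [5+:1] = (word>>5) & 0x1 = 1
type [4+:1] = (word>>4) & 0x1 = 0
slot [3+:1] = (word>>3) & 0x1 = 1
prio [2+:1] = (word>>2) & 0x1 = 0
ver [0+:2] = (word>>0) & 0x3 = 0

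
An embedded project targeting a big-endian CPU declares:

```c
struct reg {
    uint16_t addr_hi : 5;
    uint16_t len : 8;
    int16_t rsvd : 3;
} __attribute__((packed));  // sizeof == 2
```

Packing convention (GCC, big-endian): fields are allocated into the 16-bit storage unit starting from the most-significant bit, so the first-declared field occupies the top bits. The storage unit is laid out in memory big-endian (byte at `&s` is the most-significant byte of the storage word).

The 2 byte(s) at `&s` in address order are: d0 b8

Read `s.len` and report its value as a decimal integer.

[0]=0xd0 [1]=0xb8 (big-endian) → word 0xd0b8
addr_hi [11+:5] = (word>>11) & 0x1f = 26
len [3+:8] = (word>>3) & 0xff = 23  ←
rsvd [0+:3] = (word>>0) & 0x7 = 0

23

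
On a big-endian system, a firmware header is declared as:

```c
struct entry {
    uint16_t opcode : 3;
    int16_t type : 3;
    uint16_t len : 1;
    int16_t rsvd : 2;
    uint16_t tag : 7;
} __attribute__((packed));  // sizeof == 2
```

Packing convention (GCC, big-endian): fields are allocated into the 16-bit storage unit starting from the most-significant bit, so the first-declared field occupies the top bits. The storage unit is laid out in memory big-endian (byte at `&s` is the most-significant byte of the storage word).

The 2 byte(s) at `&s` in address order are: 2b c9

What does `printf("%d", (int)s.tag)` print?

73

[0]=0x2b [1]=0xc9 (big-endian) → word 0x2bc9
opcode:3 @ bit 13 → (0x2bc9>>13)&0x7 = 0x1
type:3 @ bit 10 → (0x2bc9>>10)&0x7 = 0x2
len:1 @ bit 9 → (0x2bc9>>9)&0x1 = 0x1
rsvd:2 @ bit 7 → (0x2bc9>>7)&0x3 = 0x3
tag:7 @ bit 0 → (0x2bc9>>0)&0x7f = 0x49  ←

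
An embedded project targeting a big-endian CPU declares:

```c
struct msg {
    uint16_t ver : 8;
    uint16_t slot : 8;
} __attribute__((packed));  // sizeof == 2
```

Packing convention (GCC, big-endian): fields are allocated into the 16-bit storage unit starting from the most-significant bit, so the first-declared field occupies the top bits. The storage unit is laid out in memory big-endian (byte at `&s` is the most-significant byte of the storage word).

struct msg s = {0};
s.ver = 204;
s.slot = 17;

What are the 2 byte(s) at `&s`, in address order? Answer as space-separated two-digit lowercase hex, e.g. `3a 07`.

ver:8 = 204 → 0xcc << 8 → word 0xcc00
slot:8 = 17 → 0x11 << 0 → word 0xcc11
word = 0xcc11 → big-endian bytes:
  [0]=0xcc  [1]=0x11

cc 11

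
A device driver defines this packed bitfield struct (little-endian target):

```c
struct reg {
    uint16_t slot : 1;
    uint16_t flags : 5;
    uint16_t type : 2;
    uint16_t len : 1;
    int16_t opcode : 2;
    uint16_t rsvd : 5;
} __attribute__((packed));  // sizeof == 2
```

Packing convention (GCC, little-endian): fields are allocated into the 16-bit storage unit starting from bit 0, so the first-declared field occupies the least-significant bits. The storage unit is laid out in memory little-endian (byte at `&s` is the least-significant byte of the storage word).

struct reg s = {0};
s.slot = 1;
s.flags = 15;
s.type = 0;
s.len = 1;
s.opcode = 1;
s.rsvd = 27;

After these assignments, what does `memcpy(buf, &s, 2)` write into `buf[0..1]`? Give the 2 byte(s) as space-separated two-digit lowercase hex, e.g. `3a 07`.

1f db

[0+:1] slot=1 & 0x1 = 0x1; word=0x0001
[1+:5] flags=15 & 0x1f = 0xf; word=0x001f
[6+:2] type=0 & 0x3 = 0x0; word=0x001f
[8+:1] len=1 & 0x1 = 0x1; word=0x011f
[9+:2] opcode=1 & 0x3 = 0x1; word=0x031f
[11+:5] rsvd=27 & 0x1f = 0x1b; word=0xdb1f
word = 0xdb1f → little-endian bytes:
  [0]=0x1f  [1]=0xdb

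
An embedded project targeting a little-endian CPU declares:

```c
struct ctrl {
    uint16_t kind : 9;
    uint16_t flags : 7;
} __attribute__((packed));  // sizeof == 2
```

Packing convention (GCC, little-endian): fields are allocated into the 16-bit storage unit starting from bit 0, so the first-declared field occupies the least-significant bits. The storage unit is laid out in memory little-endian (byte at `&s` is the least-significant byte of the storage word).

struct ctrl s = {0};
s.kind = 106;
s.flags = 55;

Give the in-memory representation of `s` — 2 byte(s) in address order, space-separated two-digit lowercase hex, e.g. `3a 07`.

kind:9 = 106 → 0x6a << 0 → word 0x006a
flags:7 = 55 → 0x37 << 9 → word 0x6e6a
word = 0x6e6a → little-endian bytes:
  [0]=0x6a  [1]=0x6e

6a 6e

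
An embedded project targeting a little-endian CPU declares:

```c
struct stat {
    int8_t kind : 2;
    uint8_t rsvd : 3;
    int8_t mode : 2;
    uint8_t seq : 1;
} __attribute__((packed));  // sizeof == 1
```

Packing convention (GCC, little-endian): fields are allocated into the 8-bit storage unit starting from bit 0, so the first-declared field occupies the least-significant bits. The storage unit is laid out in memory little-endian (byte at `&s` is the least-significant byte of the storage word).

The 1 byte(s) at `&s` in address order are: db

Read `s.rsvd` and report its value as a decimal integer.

[0]=0xdb (little-endian) → word 0xdb
kind [0+:2] = (word>>0) & 0x3 = 3
rsvd [2+:3] = (word>>2) & 0x7 = 6  ←
mode [5+:2] = (word>>5) & 0x3 = 2
seq [7+:1] = (word>>7) & 0x1 = 1

6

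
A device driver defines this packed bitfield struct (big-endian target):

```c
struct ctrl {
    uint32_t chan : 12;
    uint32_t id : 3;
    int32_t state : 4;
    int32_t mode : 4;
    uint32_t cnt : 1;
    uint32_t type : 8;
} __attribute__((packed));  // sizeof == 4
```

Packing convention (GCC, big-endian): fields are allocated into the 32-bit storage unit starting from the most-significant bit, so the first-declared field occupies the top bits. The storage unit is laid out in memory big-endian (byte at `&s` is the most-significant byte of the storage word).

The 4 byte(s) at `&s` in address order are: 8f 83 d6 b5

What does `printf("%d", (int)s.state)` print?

[0]=0x8f [1]=0x83 [2]=0xd6 [3]=0xb5 (big-endian) → word 0x8f83d6b5
chan [20+:12] = (word>>20) & 0xfff = 2296
id [17+:3] = (word>>17) & 0x7 = 1
state [13+:4] = (word>>13) & 0xf = 14  ←
mode [9+:4] = (word>>9) & 0xf = 11
cnt [8+:1] = (word>>8) & 0x1 = 0
type [0+:8] = (word>>0) & 0xff = 181
state signed 4b, MSB=1: 14 - 16 = -2

-2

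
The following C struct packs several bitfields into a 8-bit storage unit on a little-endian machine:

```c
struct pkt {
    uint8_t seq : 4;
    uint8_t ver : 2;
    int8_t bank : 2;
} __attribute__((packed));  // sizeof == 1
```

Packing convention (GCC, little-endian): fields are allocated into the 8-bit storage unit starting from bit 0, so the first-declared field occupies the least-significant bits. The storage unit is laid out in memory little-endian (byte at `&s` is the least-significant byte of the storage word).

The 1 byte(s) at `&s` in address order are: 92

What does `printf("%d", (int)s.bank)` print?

[0]=0x92 (little-endian) → word 0x92
seq [0+:4] = (word>>0) & 0xf = 2
ver [4+:2] = (word>>4) & 0x3 = 1
bank [6+:2] = (word>>6) & 0x3 = 2  ←
bank signed 2b, MSB=1: 2 - 4 = -2

-2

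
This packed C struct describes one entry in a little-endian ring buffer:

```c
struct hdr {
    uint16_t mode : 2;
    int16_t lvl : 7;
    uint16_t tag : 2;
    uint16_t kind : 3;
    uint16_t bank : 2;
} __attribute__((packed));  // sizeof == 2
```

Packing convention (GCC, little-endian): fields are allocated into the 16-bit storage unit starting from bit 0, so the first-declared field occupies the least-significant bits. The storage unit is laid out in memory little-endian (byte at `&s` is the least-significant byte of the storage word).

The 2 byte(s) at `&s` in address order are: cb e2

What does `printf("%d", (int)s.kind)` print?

4

[0]=0xcb [1]=0xe2 (little-endian) → word 0xe2cb
mode [0+:2] = (word>>0) & 0x3 = 3
lvl [2+:7] = (word>>2) & 0x7f = 50
tag [9+:2] = (word>>9) & 0x3 = 1
kind [11+:3] = (word>>11) & 0x7 = 4  ←
bank [14+:2] = (word>>14) & 0x3 = 3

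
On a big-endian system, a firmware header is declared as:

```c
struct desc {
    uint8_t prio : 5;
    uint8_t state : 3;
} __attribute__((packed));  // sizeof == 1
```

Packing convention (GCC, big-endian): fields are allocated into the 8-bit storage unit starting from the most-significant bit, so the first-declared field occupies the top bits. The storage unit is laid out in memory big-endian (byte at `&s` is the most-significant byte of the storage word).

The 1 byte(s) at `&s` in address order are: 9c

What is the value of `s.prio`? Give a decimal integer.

[0]=0x9c (big-endian) → word 0x9c
prio [3+:5] = (word>>3) & 0x1f = 19  ←
state [0+:3] = (word>>0) & 0x7 = 4

19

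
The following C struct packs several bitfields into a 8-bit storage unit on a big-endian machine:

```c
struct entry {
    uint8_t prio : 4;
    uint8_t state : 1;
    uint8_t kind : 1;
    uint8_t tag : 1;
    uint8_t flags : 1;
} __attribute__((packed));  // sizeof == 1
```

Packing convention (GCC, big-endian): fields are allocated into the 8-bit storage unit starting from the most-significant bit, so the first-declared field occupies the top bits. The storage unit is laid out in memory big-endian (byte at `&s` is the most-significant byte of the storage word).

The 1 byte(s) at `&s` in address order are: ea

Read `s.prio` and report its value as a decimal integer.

14

[0]=0xea (big-endian) → word 0xea
prio [4+:4] = (word>>4) & 0xf = 14  ←
state [3+:1] = (word>>3) & 0x1 = 1
kind [2+:1] = (word>>2) & 0x1 = 0
tag [1+:1] = (word>>1) & 0x1 = 1
flags [0+:1] = (word>>0) & 0x1 = 0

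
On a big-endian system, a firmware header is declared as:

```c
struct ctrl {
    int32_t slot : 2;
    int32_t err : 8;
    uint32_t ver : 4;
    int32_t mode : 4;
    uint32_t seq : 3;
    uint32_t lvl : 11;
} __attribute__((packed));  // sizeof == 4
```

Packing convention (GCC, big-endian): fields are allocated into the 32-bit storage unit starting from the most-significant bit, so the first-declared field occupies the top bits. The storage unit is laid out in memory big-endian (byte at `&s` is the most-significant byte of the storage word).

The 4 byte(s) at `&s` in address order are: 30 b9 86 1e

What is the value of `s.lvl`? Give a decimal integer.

[0]=0x30 [1]=0xb9 [2]=0x86 [3]=0x1e (big-endian) → word 0x30b9861e
slot:2 @ bit 30 → (0x30b9861e>>30)&0x3 = 0x0
err:8 @ bit 22 → (0x30b9861e>>22)&0xff = 0xc2
ver:4 @ bit 18 → (0x30b9861e>>18)&0xf = 0xe
mode:4 @ bit 14 → (0x30b9861e>>14)&0xf = 0x6
seq:3 @ bit 11 → (0x30b9861e>>11)&0x7 = 0x0
lvl:11 @ bit 0 → (0x30b9861e>>0)&0x7ff = 0x61e  ←

1566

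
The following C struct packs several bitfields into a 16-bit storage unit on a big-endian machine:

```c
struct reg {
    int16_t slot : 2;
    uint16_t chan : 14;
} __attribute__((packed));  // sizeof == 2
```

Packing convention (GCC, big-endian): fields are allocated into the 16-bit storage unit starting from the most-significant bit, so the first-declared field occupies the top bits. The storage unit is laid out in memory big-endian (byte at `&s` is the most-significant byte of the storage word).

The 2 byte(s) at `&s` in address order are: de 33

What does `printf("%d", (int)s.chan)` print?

7731

[0]=0xde [1]=0x33 (big-endian) → word 0xde33
slot:2 @ bit 14 → (0xde33>>14)&0x3 = 0x3
chan:14 @ bit 0 → (0xde33>>0)&0x3fff = 0x1e33  ←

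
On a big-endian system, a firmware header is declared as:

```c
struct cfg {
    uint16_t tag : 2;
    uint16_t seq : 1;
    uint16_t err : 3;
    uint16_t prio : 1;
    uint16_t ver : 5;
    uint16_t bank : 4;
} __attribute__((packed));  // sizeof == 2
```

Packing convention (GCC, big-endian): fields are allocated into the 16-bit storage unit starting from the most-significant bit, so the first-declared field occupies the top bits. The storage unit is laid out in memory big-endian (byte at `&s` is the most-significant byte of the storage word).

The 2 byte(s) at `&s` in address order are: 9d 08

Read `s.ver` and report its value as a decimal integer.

16

[0]=0x9d [1]=0x08 (big-endian) → word 0x9d08
tag [14+:2] = (word>>14) & 0x3 = 2
seq [13+:1] = (word>>13) & 0x1 = 0
err [10+:3] = (word>>10) & 0x7 = 7
prio [9+:1] = (word>>9) & 0x1 = 0
ver [4+:5] = (word>>4) & 0x1f = 16  ←
bank [0+:4] = (word>>0) & 0xf = 8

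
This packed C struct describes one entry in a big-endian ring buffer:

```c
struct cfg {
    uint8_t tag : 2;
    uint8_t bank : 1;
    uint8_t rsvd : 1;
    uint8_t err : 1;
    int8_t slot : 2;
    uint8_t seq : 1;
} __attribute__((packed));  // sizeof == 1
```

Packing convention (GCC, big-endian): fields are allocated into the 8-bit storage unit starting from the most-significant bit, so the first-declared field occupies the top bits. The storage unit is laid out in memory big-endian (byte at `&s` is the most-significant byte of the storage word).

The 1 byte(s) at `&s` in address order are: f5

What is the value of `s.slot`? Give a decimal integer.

[0]=0xf5 (big-endian) → word 0xf5
tag:2 @ bit 6 → (0xf5>>6)&0x3 = 0x3
bank:1 @ bit 5 → (0xf5>>5)&0x1 = 0x1
rsvd:1 @ bit 4 → (0xf5>>4)&0x1 = 0x1
err:1 @ bit 3 → (0xf5>>3)&0x1 = 0x0
slot:2 @ bit 1 → (0xf5>>1)&0x3 = 0x2  ←
seq:1 @ bit 0 → (0xf5>>0)&0x1 = 0x1
slot signed 2b, MSB=1: 2 - 4 = -2

-2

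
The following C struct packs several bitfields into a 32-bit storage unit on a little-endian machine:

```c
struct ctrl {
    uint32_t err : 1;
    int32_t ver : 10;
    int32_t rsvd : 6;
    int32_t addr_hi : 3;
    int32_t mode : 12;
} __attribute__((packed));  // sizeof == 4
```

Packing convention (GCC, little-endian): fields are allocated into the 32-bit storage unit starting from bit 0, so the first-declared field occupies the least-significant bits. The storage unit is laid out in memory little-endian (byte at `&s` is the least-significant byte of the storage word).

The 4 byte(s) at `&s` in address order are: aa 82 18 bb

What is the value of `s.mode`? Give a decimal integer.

-1103

[0]=0xaa [1]=0x82 [2]=0x18 [3]=0xbb (little-endian) → word 0xbb1882aa
err:1 @ bit 0 → (0xbb1882aa>>0)&0x1 = 0x0
ver:10 @ bit 1 → (0xbb1882aa>>1)&0x3ff = 0x155
rsvd:6 @ bit 11 → (0xbb1882aa>>11)&0x3f = 0x10
addr_hi:3 @ bit 17 → (0xbb1882aa>>17)&0x7 = 0x4
mode:12 @ bit 20 → (0xbb1882aa>>20)&0xfff = 0xbb1  ←
mode signed 12b, MSB=1: 2993 - 4096 = -1103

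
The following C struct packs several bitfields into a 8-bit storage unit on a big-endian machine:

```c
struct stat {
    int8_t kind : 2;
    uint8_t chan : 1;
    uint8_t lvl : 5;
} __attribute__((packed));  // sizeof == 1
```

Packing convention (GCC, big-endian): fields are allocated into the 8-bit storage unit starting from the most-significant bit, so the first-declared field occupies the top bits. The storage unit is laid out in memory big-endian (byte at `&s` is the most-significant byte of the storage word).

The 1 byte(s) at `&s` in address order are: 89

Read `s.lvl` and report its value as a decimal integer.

[0]=0x89 (big-endian) → word 0x89
kind:2 @ bit 6 → (0x89>>6)&0x3 = 0x2
chan:1 @ bit 5 → (0x89>>5)&0x1 = 0x0
lvl:5 @ bit 0 → (0x89>>0)&0x1f = 0x9  ←

9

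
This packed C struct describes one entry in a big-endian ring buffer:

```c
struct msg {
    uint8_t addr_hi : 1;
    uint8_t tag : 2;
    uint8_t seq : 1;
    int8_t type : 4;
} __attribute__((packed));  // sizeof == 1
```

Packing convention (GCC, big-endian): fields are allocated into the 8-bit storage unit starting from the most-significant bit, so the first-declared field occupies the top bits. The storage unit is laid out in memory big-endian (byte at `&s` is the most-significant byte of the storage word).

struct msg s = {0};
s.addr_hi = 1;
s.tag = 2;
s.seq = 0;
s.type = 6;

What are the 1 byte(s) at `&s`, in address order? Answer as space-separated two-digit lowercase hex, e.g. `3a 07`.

addr_hi:1 = 1 → 0x1 << 7 → word 0x80
tag:2 = 2 → 0x2 << 5 → word 0xc0
seq:1 = 0 → 0x0 << 4 → word 0xc0
type:4 = 6 → 0x6 << 0 → word 0xc6
word = 0xc6 → big-endian bytes:
  [0]=0xc6

c6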